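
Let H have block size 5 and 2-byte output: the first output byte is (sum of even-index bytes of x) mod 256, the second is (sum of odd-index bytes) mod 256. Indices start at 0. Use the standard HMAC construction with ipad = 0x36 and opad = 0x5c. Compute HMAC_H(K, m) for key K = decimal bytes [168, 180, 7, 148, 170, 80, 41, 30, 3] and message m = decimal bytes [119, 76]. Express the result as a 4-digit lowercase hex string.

Key decimal bytes [168, 180, 7, 148, 170, 80, 41, 30, 3] = a8 b4 07 94 aa 50 29 1e 03 is 9 bytes > B = 5, so hash it first: H(key) = 85 b6, then zero-pad to 5 bytes: K' = 85 b6 00 00 00.
K' ⊕ ipad = b3 80 36 36 36.  K' ⊕ opad = d9 ea 5c 5c 5c.
Inner input = (K'⊕ipad) ∥ m = b3 80 36 36 36 ∥ 77 4c.
Inner hash: even-index sum = 363 mod 256 = 107; odd-index sum = 301 mod 256 = 45 → 6b 2d.
Outer input = (K'⊕opad) ∥ inner = d9 ea 5c 5c 5c ∥ 6b 2d.
Outer hash (tag): even-index sum = 446 mod 256 = 190; odd-index sum = 433 mod 256 = 177 → be b1.

beb1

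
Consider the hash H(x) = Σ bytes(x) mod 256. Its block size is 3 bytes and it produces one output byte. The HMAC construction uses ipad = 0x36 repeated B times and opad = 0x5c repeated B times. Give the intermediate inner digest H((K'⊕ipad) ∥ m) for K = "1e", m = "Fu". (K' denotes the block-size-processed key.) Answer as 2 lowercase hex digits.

4b

Key "1e" = 31 65 is 2 bytes ≤ B = 3; zero-pad to 3 bytes: K' = 31 65 00.
K' ⊕ ipad = 07 53 36.
Inner input = 07 53 36 ∥ 46 75.
Inner hash: sum = 7+83+54+70+117 = 331; mod 256 = 75 → 4b.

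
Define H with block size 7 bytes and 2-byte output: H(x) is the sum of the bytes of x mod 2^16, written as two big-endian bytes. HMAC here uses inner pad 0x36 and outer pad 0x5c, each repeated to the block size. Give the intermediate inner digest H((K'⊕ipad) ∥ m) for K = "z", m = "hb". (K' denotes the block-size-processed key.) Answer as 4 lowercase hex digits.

025a

Key "z" = 7a is 1 byte ≤ B = 7; zero-pad to 7 bytes: K' = 7a 00 00 00 00 00 00.
K' ⊕ ipad = 4c 36 36 36 36 36 36.
Inner input = 4c 36 36 36 36 36 36 ∥ 68 62.
Inner hash: sum = 76+54+54+54+54+54+54+104+98 = 602 → 02 5a.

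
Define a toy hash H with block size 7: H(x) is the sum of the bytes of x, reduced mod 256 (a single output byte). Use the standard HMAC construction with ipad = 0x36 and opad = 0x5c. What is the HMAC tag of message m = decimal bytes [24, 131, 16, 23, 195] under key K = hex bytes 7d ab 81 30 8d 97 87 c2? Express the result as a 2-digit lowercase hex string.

7b

Key hex bytes 7d ab 81 30 8d 97 87 c2 is 8 bytes > B = 7, so hash it first: H(key) = 46, then zero-pad to 7 bytes: K' = 46 00 00 00 00 00 00.
K' ⊕ ipad = 70 36 36 36 36 36 36.  K' ⊕ opad = 1a 5c 5c 5c 5c 5c 5c.
Inner input = (K'⊕ipad) ∥ m = 70 36 36 36 36 36 36 ∥ 18 83 10 17 c3.
Inner hash: sum = 112+54+54+54+54+54+54+24+131+16+23+195 = 825; mod 256 = 57 → 39.
Outer input = (K'⊕opad) ∥ inner = 1a 5c 5c 5c 5c 5c 5c ∥ 39.
Outer hash (tag): sum = 26+92+92+92+92+92+92+57 = 635; mod 256 = 123 → 7b.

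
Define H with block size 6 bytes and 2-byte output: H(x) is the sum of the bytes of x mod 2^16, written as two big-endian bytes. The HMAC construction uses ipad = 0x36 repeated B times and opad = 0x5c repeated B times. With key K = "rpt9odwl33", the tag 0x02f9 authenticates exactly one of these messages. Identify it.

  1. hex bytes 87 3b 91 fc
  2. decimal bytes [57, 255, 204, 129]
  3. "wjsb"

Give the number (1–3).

Key "rpt9odwl33" = 72 70 74 39 6f 64 77 6c 33 33 is 10 bytes > B = 6, so hash it first: H(key) = 03 ab, then zero-pad to 6 bytes: K' = 03 ab 00 00 00 00.
K' ⊕ ipad = 35 9d 36 36 36 36; K' ⊕ opad = 5f f7 5c 5c 5c 5c.
m1: inner = H(35 9d 36 36 36 36 87 3b 91 fc) = 03 f9; tag = H(5f f7 5c 5c 5c 5c 03 f9) = 03c2
m2: inner = H(35 9d 36 36 36 36 39 ff cc 81) = 04 2f; tag = H(5f f7 5c 5c 5c 5c 04 2f) = 02f9 ← matches
m3: inner = H(35 9d 36 36 36 36 77 6a 73 62) = 03 60; tag = H(5f f7 5c 5c 5c 5c 03 60) = 0329

2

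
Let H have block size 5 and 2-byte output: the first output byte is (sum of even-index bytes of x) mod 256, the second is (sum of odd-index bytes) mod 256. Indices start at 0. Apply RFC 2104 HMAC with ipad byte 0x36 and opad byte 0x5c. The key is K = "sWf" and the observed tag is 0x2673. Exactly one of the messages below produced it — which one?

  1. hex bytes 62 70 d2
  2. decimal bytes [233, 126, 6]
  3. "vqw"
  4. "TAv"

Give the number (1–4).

Key "sWf" = 73 57 66 is 3 bytes ≤ B = 5; zero-pad to 5 bytes: K' = 73 57 66 00 00.
K' ⊕ ipad = 45 61 50 36 36; K' ⊕ opad = 2f 0b 3a 5c 5c.
m1: inner = H(45 61 50 36 36 62 70 d2) = 3b cb; tag = H(2f 0b 3a 5c 5c 3b cb) = 90a2
m2: inner = H(45 61 50 36 36 e9 7e 06) = 49 86; tag = H(2f 0b 3a 5c 5c 49 86) = 4bb0
m3: inner = H(45 61 50 36 36 76 71 77) = 3c 84; tag = H(2f 0b 3a 5c 5c 3c 84) = 49a3
m4: inner = H(45 61 50 36 36 54 41 76) = 0c 61; tag = H(2f 0b 3a 5c 5c 0c 61) = 2673 ← matches

4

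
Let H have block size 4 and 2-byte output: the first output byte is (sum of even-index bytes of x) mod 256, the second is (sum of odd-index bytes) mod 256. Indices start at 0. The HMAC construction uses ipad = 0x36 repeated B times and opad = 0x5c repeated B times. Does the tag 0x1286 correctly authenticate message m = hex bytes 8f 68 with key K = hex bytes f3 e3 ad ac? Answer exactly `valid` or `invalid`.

Key hex bytes f3 e3 ad ac is exactly B = 4 bytes: K' = f3 e3 ad ac.
K' ⊕ ipad = c5 d5 9b 9a; K' ⊕ opad = af bf f1 f0.
Inner hash: even-index sum = 495 mod 256 = 239; odd-index sum = 471 mod 256 = 215 → ef d7.
Outer hash (recomputed tag): even-index sum = 655 mod 256 = 143; odd-index sum = 646 mod 256 = 134 → 8f 86.
Recomputed tag = 8f86; claimed = 1286 → mismatch.

invalid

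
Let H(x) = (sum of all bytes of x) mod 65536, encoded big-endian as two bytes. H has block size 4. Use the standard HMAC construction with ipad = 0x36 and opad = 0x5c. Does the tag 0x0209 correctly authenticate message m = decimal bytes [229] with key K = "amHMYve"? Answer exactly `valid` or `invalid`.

Key "amHMYve" = 61 6d 48 4d 59 76 65 is 7 bytes > B = 4, so hash it first: H(key) = 02 97, then zero-pad to 4 bytes: K' = 02 97 00 00.
K' ⊕ ipad = 34 a1 36 36; K' ⊕ opad = 5e cb 5c 5c.
Inner hash: sum = 52+161+54+54+229 = 550 → 02 26.
Outer hash (recomputed tag): sum = 94+203+92+92+2+38 = 521 → 02 09.
Recomputed tag = 0209; claimed = 0209 → match.

valid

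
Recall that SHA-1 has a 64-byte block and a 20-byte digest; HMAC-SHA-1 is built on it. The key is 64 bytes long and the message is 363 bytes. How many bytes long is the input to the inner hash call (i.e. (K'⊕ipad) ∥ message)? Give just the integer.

427

Key is 64 ≤ 64 bytes, zero-padded: |K'| = 64.
Inner input = (K'⊕ipad) ∥ m → 64 + 363 = 427 bytes.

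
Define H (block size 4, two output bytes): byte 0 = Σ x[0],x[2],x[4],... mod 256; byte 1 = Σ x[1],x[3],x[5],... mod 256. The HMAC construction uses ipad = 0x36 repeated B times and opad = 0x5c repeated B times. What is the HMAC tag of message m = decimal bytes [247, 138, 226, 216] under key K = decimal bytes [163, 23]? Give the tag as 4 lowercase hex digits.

Key decimal bytes [163, 23] = a3 17 is 2 bytes ≤ B = 4; zero-pad to 4 bytes: K' = a3 17 00 00.
K' ⊕ ipad = 95 21 36 36.  K' ⊕ opad = ff 4b 5c 5c.
Inner input = (K'⊕ipad) ∥ m = 95 21 36 36 ∥ f7 8a e2 d8.
Inner hash: even-index sum = 676 mod 256 = 164; odd-index sum = 441 mod 256 = 185 → a4 b9.
Outer input = (K'⊕opad) ∥ inner = ff 4b 5c 5c ∥ a4 b9.
Outer hash (tag): even-index sum = 511 mod 256 = 255; odd-index sum = 352 mod 256 = 96 → ff 60.

ff60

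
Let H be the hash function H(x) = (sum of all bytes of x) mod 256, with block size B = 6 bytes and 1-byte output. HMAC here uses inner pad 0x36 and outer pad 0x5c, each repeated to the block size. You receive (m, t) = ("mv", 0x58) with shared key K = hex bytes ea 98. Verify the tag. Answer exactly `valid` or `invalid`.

Key hex bytes ea 98 is 2 bytes ≤ B = 6; zero-pad to 6 bytes: K' = ea 98 00 00 00 00.
K' ⊕ ipad = dc ae 36 36 36 36; K' ⊕ opad = b6 c4 5c 5c 5c 5c.
Inner hash: sum = 220+174+54+54+54+54+109+118 = 837; mod 256 = 69 → 45.
Outer hash (recomputed tag): sum = 182+196+92+92+92+92+69 = 815; mod 256 = 47 → 2f.
Recomputed tag = 2f; claimed = 58 → mismatch.

invalid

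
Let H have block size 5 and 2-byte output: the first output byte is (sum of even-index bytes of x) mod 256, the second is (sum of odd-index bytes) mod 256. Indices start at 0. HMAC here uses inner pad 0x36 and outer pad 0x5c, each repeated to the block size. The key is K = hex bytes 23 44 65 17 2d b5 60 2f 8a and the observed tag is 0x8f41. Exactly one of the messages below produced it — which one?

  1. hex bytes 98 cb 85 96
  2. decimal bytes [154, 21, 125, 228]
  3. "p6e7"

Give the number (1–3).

3

Key hex bytes 23 44 65 17 2d b5 60 2f 8a is 9 bytes > B = 5, so hash it first: H(key) = 9f 3f, then zero-pad to 5 bytes: K' = 9f 3f 00 00 00.
K' ⊕ ipad = a9 09 36 36 36; K' ⊕ opad = c3 63 5c 5c 5c.
m1: inner = H(a9 09 36 36 36 98 cb 85 96) = 76 5c; tag = H(c3 63 5c 5c 5c 76 5c) = d735
m2: inner = H(a9 09 36 36 36 9a 15 7d e4) = 0e 56; tag = H(c3 63 5c 5c 5c 0e 56) = d1cd
m3: inner = H(a9 09 36 36 36 70 36 65 37) = 82 14; tag = H(c3 63 5c 5c 5c 82 14) = 8f41 ← matches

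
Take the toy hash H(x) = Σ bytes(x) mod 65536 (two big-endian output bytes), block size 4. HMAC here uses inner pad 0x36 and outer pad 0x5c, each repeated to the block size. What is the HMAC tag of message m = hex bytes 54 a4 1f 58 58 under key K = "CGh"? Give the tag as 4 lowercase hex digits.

Key "CGh" = 43 47 68 is 3 bytes ≤ B = 4; zero-pad to 4 bytes: K' = 43 47 68 00.
K' ⊕ ipad = 75 71 5e 36.  K' ⊕ opad = 1f 1b 34 5c.
Inner input = (K'⊕ipad) ∥ m = 75 71 5e 36 ∥ 54 a4 1f 58 58.
Inner hash: sum = 117+113+94+54+84+164+31+88+88 = 833 → 03 41.
Outer input = (K'⊕opad) ∥ inner = 1f 1b 34 5c ∥ 03 41.
Outer hash (tag): sum = 31+27+52+92+3+65 = 270 → 01 0e.

010e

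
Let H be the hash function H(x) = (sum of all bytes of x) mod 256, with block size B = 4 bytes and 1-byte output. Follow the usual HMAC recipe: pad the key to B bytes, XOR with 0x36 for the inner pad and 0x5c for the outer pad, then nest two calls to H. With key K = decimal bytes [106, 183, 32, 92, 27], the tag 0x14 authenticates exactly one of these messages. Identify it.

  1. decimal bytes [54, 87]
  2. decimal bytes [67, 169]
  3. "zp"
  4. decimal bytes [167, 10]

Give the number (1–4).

Key decimal bytes [106, 183, 32, 92, 27] = 6a b7 20 5c 1b is 5 bytes > B = 4, so hash it first: H(key) = b8, then zero-pad to 4 bytes: K' = b8 00 00 00.
K' ⊕ ipad = 8e 36 36 36; K' ⊕ opad = e4 5c 5c 5c.
m1: inner = H(8e 36 36 36 36 57) = bd; tag = H(e4 5c 5c 5c bd) = b5
m2: inner = H(8e 36 36 36 43 a9) = 1c; tag = H(e4 5c 5c 5c 1c) = 14 ← matches
m3: inner = H(8e 36 36 36 7a 70) = 1a; tag = H(e4 5c 5c 5c 1a) = 12
m4: inner = H(8e 36 36 36 a7 0a) = e1; tag = H(e4 5c 5c 5c e1) = d9

2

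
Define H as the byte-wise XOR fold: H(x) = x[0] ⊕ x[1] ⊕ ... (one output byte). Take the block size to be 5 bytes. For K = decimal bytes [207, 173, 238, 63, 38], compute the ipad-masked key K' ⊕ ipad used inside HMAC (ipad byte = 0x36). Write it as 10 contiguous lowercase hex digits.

Key decimal bytes [207, 173, 238, 63, 38] = cf ad ee 3f 26 is exactly B = 5 bytes: K' = cf ad ee 3f 26.
XOR each byte with 0x36: cf⊕36=f9, ad⊕36=9b, ee⊕36=d8, 3f⊕36=09, 26⊕36=10.

f99bd80910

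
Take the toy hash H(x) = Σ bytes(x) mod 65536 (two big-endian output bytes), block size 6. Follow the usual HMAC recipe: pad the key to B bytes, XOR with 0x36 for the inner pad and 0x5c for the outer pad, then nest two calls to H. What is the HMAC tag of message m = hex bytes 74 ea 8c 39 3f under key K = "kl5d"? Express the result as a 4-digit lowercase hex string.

029d

Key "kl5d" = 6b 6c 35 64 is 4 bytes ≤ B = 6; zero-pad to 6 bytes: K' = 6b 6c 35 64 00 00.
K' ⊕ ipad = 5d 5a 03 52 36 36.  K' ⊕ opad = 37 30 69 38 5c 5c.
Inner input = (K'⊕ipad) ∥ m = 5d 5a 03 52 36 36 ∥ 74 ea 8c 39 3f.
Inner hash: sum = 93+90+3+82+54+54+116+234+140+57+63 = 986 → 03 da.
Outer input = (K'⊕opad) ∥ inner = 37 30 69 38 5c 5c ∥ 03 da.
Outer hash (tag): sum = 55+48+105+56+92+92+3+218 = 669 → 02 9d.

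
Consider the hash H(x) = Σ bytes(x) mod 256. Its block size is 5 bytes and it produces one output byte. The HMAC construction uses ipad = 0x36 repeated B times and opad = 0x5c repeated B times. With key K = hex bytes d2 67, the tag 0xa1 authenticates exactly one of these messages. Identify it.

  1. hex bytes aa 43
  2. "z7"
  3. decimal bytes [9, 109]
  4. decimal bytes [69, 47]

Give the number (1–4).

Key hex bytes d2 67 is 2 bytes ≤ B = 5; zero-pad to 5 bytes: K' = d2 67 00 00 00.
K' ⊕ ipad = e4 51 36 36 36; K' ⊕ opad = 8e 3b 5c 5c 5c.
m1: inner = H(e4 51 36 36 36 aa 43) = c4; tag = H(8e 3b 5c 5c 5c c4) = a1 ← matches
m2: inner = H(e4 51 36 36 36 7a 37) = 88; tag = H(8e 3b 5c 5c 5c 88) = 65
m3: inner = H(e4 51 36 36 36 09 6d) = 4d; tag = H(8e 3b 5c 5c 5c 4d) = 2a
m4: inner = H(e4 51 36 36 36 45 2f) = 4b; tag = H(8e 3b 5c 5c 5c 4b) = 28

1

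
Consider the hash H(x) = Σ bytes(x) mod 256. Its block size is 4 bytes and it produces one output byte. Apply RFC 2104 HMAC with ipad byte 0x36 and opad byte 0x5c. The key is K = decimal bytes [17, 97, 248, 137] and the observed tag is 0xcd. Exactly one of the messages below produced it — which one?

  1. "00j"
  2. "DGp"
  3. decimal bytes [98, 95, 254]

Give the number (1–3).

3

Key decimal bytes [17, 97, 248, 137] = 11 61 f8 89 is exactly B = 4 bytes: K' = 11 61 f8 89.
K' ⊕ ipad = 27 57 ce bf; K' ⊕ opad = 4d 3d a4 d5.
m1: inner = H(27 57 ce bf 30 30 6a) = d5; tag = H(4d 3d a4 d5 d5) = d8
m2: inner = H(27 57 ce bf 44 47 70) = 06; tag = H(4d 3d a4 d5 06) = 09
m3: inner = H(27 57 ce bf 62 5f fe) = ca; tag = H(4d 3d a4 d5 ca) = cd ← matches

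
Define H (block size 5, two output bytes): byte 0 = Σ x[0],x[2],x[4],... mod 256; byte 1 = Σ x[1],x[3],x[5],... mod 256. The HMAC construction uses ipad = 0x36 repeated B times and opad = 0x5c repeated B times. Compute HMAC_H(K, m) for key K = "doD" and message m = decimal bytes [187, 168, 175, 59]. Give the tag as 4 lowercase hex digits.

Key "doD" = 64 6f 44 is 3 bytes ≤ B = 5; zero-pad to 5 bytes: K' = 64 6f 44 00 00.
K' ⊕ ipad = 52 59 72 36 36.  K' ⊕ opad = 38 33 18 5c 5c.
Inner input = (K'⊕ipad) ∥ m = 52 59 72 36 36 ∥ bb a8 af 3b.
Inner hash: even-index sum = 477 mod 256 = 221; odd-index sum = 505 mod 256 = 249 → dd f9.
Outer input = (K'⊕opad) ∥ inner = 38 33 18 5c 5c ∥ dd f9.
Outer hash (tag): even-index sum = 421 mod 256 = 165; odd-index sum = 364 mod 256 = 108 → a5 6c.

a56c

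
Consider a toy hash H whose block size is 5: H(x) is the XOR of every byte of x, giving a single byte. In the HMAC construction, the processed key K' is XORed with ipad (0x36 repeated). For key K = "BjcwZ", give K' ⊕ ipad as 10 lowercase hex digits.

745c55416c

Key "BjcwZ" = 42 6a 63 77 5a is exactly B = 5 bytes: K' = 42 6a 63 77 5a.
XOR each byte with 0x36: 42⊕36=74, 6a⊕36=5c, 63⊕36=55, 77⊕36=41, 5a⊕36=6c.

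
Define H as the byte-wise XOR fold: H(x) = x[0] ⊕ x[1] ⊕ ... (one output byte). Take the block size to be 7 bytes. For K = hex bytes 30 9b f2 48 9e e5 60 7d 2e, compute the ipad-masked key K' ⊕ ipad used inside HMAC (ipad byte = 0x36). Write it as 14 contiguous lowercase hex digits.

Key hex bytes 30 9b f2 48 9e e5 60 7d 2e is 9 bytes > B = 7, so hash it first: H(key) = 59, then zero-pad to 7 bytes: K' = 59 00 00 00 00 00 00.
XOR each byte with 0x36: 59⊕36=6f, 00⊕36=36, 00⊕36=36, 00⊕36=36, 00⊕36=36, 00⊕36=36, 00⊕36=36.

6f363636363636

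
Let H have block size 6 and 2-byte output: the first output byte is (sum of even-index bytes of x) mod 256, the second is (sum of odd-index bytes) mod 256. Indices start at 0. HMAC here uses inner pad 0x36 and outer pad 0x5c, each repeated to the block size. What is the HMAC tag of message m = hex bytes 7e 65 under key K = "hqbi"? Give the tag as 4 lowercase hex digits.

Key "hqbi" = 68 71 62 69 is 4 bytes ≤ B = 6; zero-pad to 6 bytes: K' = 68 71 62 69 00 00.
K' ⊕ ipad = 5e 47 54 5f 36 36.  K' ⊕ opad = 34 2d 3e 35 5c 5c.
Inner input = (K'⊕ipad) ∥ m = 5e 47 54 5f 36 36 ∥ 7e 65.
Inner hash: even-index sum = 358 mod 256 = 102; odd-index sum = 321 mod 256 = 65 → 66 41.
Outer input = (K'⊕opad) ∥ inner = 34 2d 3e 35 5c 5c ∥ 66 41.
Outer hash (tag): even-index sum = 308 mod 256 = 52; odd-index sum = 255 mod 256 = 255 → 34 ff.

34ff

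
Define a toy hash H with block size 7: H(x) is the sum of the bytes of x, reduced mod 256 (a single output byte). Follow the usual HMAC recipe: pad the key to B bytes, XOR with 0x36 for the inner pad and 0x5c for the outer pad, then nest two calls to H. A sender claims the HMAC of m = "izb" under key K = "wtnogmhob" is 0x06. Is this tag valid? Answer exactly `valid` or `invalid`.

invalid

Key "wtnogmhob" = 77 74 6e 6f 67 6d 68 6f 62 is 9 bytes > B = 7, so hash it first: H(key) = d5, then zero-pad to 7 bytes: K' = d5 00 00 00 00 00 00.
K' ⊕ ipad = e3 36 36 36 36 36 36; K' ⊕ opad = 89 5c 5c 5c 5c 5c 5c.
Inner hash: sum = 227+54+54+54+54+54+54+105+122+98 = 876; mod 256 = 108 → 6c.
Outer hash (recomputed tag): sum = 137+92+92+92+92+92+92+108 = 797; mod 256 = 29 → 1d.
Recomputed tag = 1d; claimed = 06 → mismatch.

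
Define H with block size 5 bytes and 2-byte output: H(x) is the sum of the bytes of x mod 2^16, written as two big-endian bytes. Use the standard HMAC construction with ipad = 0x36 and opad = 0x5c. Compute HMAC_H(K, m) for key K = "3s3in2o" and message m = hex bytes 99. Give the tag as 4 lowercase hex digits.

0256

Key "3s3in2o" = 33 73 33 69 6e 32 6f is 7 bytes > B = 5, so hash it first: H(key) = 02 51, then zero-pad to 5 bytes: K' = 02 51 00 00 00.
K' ⊕ ipad = 34 67 36 36 36.  K' ⊕ opad = 5e 0d 5c 5c 5c.
Inner input = (K'⊕ipad) ∥ m = 34 67 36 36 36 ∥ 99.
Inner hash: sum = 52+103+54+54+54+153 = 470 → 01 d6.
Outer input = (K'⊕opad) ∥ inner = 5e 0d 5c 5c 5c ∥ 01 d6.
Outer hash (tag): sum = 94+13+92+92+92+1+214 = 598 → 02 56.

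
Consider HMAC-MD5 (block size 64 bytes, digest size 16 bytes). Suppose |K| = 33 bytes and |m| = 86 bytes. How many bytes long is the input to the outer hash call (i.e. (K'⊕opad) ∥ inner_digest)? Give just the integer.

80

Key is 33 ≤ 64 bytes, zero-padded: |K'| = 64.
Outer input = (K'⊕opad) ∥ H(inner) → 64 + 16 = 80 bytes.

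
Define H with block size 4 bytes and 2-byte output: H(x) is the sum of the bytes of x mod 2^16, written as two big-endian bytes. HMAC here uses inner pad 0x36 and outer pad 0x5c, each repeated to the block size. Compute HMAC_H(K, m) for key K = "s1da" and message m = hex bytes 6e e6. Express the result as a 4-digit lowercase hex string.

015c

Key "s1da" = 73 31 64 61 is exactly B = 4 bytes: K' = 73 31 64 61.
K' ⊕ ipad = 45 07 52 57.  K' ⊕ opad = 2f 6d 38 3d.
Inner input = (K'⊕ipad) ∥ m = 45 07 52 57 ∥ 6e e6.
Inner hash: sum = 69+7+82+87+110+230 = 585 → 02 49.
Outer input = (K'⊕opad) ∥ inner = 2f 6d 38 3d ∥ 02 49.
Outer hash (tag): sum = 47+109+56+61+2+73 = 348 → 01 5c.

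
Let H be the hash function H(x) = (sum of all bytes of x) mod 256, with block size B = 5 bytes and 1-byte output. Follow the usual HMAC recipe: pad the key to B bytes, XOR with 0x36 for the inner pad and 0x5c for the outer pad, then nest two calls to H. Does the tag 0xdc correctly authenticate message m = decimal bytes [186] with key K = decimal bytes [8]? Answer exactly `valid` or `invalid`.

invalid

Key decimal bytes [8] = 08 is 1 byte ≤ B = 5; zero-pad to 5 bytes: K' = 08 00 00 00 00.
K' ⊕ ipad = 3e 36 36 36 36; K' ⊕ opad = 54 5c 5c 5c 5c.
Inner hash: sum = 62+54+54+54+54+186 = 464; mod 256 = 208 → d0.
Outer hash (recomputed tag): sum = 84+92+92+92+92+208 = 660; mod 256 = 148 → 94.
Recomputed tag = 94; claimed = dc → mismatch.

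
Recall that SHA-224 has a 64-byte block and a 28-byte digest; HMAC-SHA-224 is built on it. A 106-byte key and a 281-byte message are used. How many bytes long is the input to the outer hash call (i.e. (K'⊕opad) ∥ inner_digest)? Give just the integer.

92

Key is 106 > 64 bytes, so it is hashed to 28 bytes then zero-padded to 64: |K'| = 64.
Outer input = (K'⊕opad) ∥ H(inner) → 64 + 28 = 92 bytes.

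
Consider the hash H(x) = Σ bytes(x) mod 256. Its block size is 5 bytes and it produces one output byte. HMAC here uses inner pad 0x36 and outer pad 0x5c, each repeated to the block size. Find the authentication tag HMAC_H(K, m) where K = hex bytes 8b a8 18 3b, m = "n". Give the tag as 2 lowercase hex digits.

Key hex bytes 8b a8 18 3b is 4 bytes ≤ B = 5; zero-pad to 5 bytes: K' = 8b a8 18 3b 00.
K' ⊕ ipad = bd 9e 2e 0d 36.  K' ⊕ opad = d7 f4 44 67 5c.
Inner input = (K'⊕ipad) ∥ m = bd 9e 2e 0d 36 ∥ 6e.
Inner hash: sum = 189+158+46+13+54+110 = 570; mod 256 = 58 → 3a.
Outer input = (K'⊕opad) ∥ inner = d7 f4 44 67 5c ∥ 3a.
Outer hash (tag): sum = 215+244+68+103+92+58 = 780; mod 256 = 12 → 0c.

0c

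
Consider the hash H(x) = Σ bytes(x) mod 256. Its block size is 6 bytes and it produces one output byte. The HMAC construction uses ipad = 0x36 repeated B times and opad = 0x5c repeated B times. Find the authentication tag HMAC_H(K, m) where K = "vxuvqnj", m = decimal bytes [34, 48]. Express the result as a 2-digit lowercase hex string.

be

Key "vxuvqnj" = 76 78 75 76 71 6e 6a is 7 bytes > B = 6, so hash it first: H(key) = 22, then zero-pad to 6 bytes: K' = 22 00 00 00 00 00.
K' ⊕ ipad = 14 36 36 36 36 36.  K' ⊕ opad = 7e 5c 5c 5c 5c 5c.
Inner input = (K'⊕ipad) ∥ m = 14 36 36 36 36 36 ∥ 22 30.
Inner hash: sum = 20+54+54+54+54+54+34+48 = 372; mod 256 = 116 → 74.
Outer input = (K'⊕opad) ∥ inner = 7e 5c 5c 5c 5c 5c ∥ 74.
Outer hash (tag): sum = 126+92+92+92+92+92+116 = 702; mod 256 = 190 → be.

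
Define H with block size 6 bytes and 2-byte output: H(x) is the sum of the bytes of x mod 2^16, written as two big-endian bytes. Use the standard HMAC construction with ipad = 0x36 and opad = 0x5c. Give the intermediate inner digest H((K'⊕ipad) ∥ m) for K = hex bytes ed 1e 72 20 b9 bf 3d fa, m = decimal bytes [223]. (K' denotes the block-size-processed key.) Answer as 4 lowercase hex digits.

0263

Key hex bytes ed 1e 72 20 b9 bf 3d fa is 8 bytes > B = 6, so hash it first: H(key) = 04 4c, then zero-pad to 6 bytes: K' = 04 4c 00 00 00 00.
K' ⊕ ipad = 32 7a 36 36 36 36.
Inner input = 32 7a 36 36 36 36 ∥ df.
Inner hash: sum = 50+122+54+54+54+54+223 = 611 → 02 63.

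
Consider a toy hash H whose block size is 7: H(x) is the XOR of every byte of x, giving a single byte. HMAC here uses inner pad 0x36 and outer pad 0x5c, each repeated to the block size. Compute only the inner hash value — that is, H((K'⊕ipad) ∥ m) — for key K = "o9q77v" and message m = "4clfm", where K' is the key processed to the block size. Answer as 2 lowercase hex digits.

Key "o9q77v" = 6f 39 71 37 37 76 is 6 bytes ≤ B = 7; zero-pad to 7 bytes: K' = 6f 39 71 37 37 76 00.
K' ⊕ ipad = 59 0f 47 01 01 40 36.
Inner input = 59 0f 47 01 01 40 36 ∥ 34 63 6c 66 6d.
Inner hash: XOR 59⊕0f⊕47⊕01⊕01⊕40⊕36⊕34⊕63⊕6c⊕66⊕6d = 57.

57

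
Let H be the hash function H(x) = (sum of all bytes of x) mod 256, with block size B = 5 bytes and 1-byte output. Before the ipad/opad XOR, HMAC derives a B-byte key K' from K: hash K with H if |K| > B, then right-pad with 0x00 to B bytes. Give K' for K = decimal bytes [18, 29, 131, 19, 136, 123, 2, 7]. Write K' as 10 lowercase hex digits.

d100000000

|K| = 8 > B = 5, so first hash the key.
H(K): sum = 18+29+131+19+136+123+2+7 = 465; mod 256 = 209 → d1.
Zero-pad H(K) = d1 to 5 bytes: K' = d1 00 00 00 00.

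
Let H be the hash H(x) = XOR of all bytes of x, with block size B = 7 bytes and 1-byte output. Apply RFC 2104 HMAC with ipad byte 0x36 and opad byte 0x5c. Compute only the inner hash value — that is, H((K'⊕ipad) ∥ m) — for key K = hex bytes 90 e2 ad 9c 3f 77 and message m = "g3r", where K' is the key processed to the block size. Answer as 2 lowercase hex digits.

1b

Key hex bytes 90 e2 ad 9c 3f 77 is 6 bytes ≤ B = 7; zero-pad to 7 bytes: K' = 90 e2 ad 9c 3f 77 00.
K' ⊕ ipad = a6 d4 9b aa 09 41 36.
Inner input = a6 d4 9b aa 09 41 36 ∥ 67 33 72.
Inner hash: XOR a6⊕d4⊕9b⊕aa⊕09⊕41⊕36⊕67⊕33⊕72 = 1b.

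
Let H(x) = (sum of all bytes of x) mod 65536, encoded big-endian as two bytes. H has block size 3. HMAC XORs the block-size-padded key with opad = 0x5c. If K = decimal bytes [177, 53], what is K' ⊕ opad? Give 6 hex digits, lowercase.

ed695c

Key decimal bytes [177, 53] = b1 35 is 2 bytes ≤ B = 3; zero-pad to 3 bytes: K' = b1 35 00.
XOR each byte with 0x5c: b1⊕5c=ed, 35⊕5c=69, 00⊕5c=5c.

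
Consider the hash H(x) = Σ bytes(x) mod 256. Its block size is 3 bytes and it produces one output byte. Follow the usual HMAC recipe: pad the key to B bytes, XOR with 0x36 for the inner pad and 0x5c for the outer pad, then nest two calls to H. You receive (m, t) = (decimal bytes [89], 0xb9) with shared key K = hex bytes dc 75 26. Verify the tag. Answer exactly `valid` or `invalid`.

valid

Key hex bytes dc 75 26 is exactly B = 3 bytes: K' = dc 75 26.
K' ⊕ ipad = ea 43 10; K' ⊕ opad = 80 29 7a.
Inner hash: sum = 234+67+16+89 = 406; mod 256 = 150 → 96.
Outer hash (recomputed tag): sum = 128+41+122+150 = 441; mod 256 = 185 → b9.
Recomputed tag = b9; claimed = b9 → match.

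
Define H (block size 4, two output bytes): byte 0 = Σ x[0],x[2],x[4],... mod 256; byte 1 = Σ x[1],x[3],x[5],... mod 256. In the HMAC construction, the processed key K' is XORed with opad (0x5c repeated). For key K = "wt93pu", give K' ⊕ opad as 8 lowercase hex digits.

Key "wt93pu" = 77 74 39 33 70 75 is 6 bytes > B = 4, so hash it first: H(key) = 20 1c, then zero-pad to 4 bytes: K' = 20 1c 00 00.
XOR each byte with 0x5c: 20⊕5c=7c, 1c⊕5c=40, 00⊕5c=5c, 00⊕5c=5c.

7c405c5c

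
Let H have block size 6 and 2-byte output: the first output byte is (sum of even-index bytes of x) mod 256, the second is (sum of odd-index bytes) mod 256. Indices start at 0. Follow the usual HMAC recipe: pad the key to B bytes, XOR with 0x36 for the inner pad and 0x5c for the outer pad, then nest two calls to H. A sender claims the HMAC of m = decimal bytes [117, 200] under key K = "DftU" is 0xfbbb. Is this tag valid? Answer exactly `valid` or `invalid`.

Key "DftU" = 44 66 74 55 is 4 bytes ≤ B = 6; zero-pad to 6 bytes: K' = 44 66 74 55 00 00.
K' ⊕ ipad = 72 50 42 63 36 36; K' ⊕ opad = 18 3a 28 09 5c 5c.
Inner hash: even-index sum = 351 mod 256 = 95; odd-index sum = 433 mod 256 = 177 → 5f b1.
Outer hash (recomputed tag): even-index sum = 251 mod 256 = 251; odd-index sum = 336 mod 256 = 80 → fb 50.
Recomputed tag = fb50; claimed = fbbb → mismatch.

invalid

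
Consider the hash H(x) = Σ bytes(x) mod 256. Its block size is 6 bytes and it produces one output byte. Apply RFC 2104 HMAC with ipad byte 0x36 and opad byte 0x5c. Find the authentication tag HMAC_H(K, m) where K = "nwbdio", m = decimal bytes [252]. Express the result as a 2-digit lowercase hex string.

Key "nwbdio" = 6e 77 62 64 69 6f is exactly B = 6 bytes: K' = 6e 77 62 64 69 6f.
K' ⊕ ipad = 58 41 54 52 5f 59.  K' ⊕ opad = 32 2b 3e 38 35 33.
Inner input = (K'⊕ipad) ∥ m = 58 41 54 52 5f 59 ∥ fc.
Inner hash: sum = 88+65+84+82+95+89+252 = 755; mod 256 = 243 → f3.
Outer input = (K'⊕opad) ∥ inner = 32 2b 3e 38 35 33 ∥ f3.
Outer hash (tag): sum = 50+43+62+56+53+51+243 = 558; mod 256 = 46 → 2e.

2e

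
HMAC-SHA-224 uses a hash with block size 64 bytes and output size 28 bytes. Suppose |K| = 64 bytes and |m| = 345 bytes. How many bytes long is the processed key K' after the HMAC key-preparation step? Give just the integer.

Key is 64 ≤ 64 bytes, zero-padded: |K'| = 64.

64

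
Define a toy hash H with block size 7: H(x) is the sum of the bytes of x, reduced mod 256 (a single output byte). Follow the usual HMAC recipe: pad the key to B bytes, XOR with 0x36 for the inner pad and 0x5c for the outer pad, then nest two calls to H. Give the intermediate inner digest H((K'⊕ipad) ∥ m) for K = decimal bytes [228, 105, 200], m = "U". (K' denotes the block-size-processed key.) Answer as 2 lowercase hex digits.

5c

Key decimal bytes [228, 105, 200] = e4 69 c8 is 3 bytes ≤ B = 7; zero-pad to 7 bytes: K' = e4 69 c8 00 00 00 00.
K' ⊕ ipad = d2 5f fe 36 36 36 36.
Inner input = d2 5f fe 36 36 36 36 ∥ 55.
Inner hash: sum = 210+95+254+54+54+54+54+85 = 860; mod 256 = 92 → 5c.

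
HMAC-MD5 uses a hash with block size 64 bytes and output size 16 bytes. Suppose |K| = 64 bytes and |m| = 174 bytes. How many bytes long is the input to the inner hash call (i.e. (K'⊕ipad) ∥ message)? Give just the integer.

Key is 64 ≤ 64 bytes, zero-padded: |K'| = 64.
Inner input = (K'⊕ipad) ∥ m → 64 + 174 = 238 bytes.

238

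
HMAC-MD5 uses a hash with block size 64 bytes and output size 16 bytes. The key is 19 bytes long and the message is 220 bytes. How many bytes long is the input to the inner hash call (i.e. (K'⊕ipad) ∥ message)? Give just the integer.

Key is 19 ≤ 64 bytes, zero-padded: |K'| = 64.
Inner input = (K'⊕ipad) ∥ m → 64 + 220 = 284 bytes.

284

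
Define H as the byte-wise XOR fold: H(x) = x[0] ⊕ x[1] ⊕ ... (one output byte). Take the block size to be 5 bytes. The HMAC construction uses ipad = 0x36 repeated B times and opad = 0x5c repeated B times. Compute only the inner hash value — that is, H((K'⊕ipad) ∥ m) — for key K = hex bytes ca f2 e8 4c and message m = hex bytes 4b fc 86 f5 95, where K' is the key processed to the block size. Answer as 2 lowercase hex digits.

Key hex bytes ca f2 e8 4c is 4 bytes ≤ B = 5; zero-pad to 5 bytes: K' = ca f2 e8 4c 00.
K' ⊕ ipad = fc c4 de 7a 36.
Inner input = fc c4 de 7a 36 ∥ 4b fc 86 f5 95.
Inner hash: XOR fc⊕c4⊕de⊕7a⊕36⊕4b⊕fc⊕86⊕f5⊕95 = fb.

fb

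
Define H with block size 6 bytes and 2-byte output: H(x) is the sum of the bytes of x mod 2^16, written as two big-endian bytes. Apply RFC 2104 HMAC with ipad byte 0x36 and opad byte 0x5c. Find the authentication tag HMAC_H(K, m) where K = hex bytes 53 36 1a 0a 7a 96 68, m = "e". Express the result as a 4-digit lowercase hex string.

02cc

Key hex bytes 53 36 1a 0a 7a 96 68 is 7 bytes > B = 6, so hash it first: H(key) = 02 25, then zero-pad to 6 bytes: K' = 02 25 00 00 00 00.
K' ⊕ ipad = 34 13 36 36 36 36.  K' ⊕ opad = 5e 79 5c 5c 5c 5c.
Inner input = (K'⊕ipad) ∥ m = 34 13 36 36 36 36 ∥ 65.
Inner hash: sum = 52+19+54+54+54+54+101 = 388 → 01 84.
Outer input = (K'⊕opad) ∥ inner = 5e 79 5c 5c 5c 5c ∥ 01 84.
Outer hash (tag): sum = 94+121+92+92+92+92+1+132 = 716 → 02 cc.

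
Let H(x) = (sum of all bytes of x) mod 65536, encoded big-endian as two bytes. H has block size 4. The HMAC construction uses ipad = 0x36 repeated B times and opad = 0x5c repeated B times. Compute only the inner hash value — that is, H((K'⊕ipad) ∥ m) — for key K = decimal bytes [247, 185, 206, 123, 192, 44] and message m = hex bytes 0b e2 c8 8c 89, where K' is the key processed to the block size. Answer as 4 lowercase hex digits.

043e

Key decimal bytes [247, 185, 206, 123, 192, 44] = f7 b9 ce 7b c0 2c is 6 bytes > B = 4, so hash it first: H(key) = 03 e5, then zero-pad to 4 bytes: K' = 03 e5 00 00.
K' ⊕ ipad = 35 d3 36 36.
Inner input = 35 d3 36 36 ∥ 0b e2 c8 8c 89.
Inner hash: sum = 53+211+54+54+11+226+200+140+137 = 1086 → 04 3e.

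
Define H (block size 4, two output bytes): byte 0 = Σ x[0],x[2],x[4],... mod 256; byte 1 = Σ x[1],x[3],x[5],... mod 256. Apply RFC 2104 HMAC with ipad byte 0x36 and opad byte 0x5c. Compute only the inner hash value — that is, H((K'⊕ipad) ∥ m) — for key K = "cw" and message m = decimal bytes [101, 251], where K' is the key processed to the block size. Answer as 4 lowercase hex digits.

f072

Key "cw" = 63 77 is 2 bytes ≤ B = 4; zero-pad to 4 bytes: K' = 63 77 00 00.
K' ⊕ ipad = 55 41 36 36.
Inner input = 55 41 36 36 ∥ 65 fb.
Inner hash: even-index sum = 240 mod 256 = 240; odd-index sum = 370 mod 256 = 114 → f0 72.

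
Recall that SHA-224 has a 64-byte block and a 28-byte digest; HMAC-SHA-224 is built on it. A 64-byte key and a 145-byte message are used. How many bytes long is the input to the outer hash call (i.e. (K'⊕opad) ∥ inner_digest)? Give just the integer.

92

Key is 64 ≤ 64 bytes, zero-padded: |K'| = 64.
Outer input = (K'⊕opad) ∥ H(inner) → 64 + 28 = 92 bytes.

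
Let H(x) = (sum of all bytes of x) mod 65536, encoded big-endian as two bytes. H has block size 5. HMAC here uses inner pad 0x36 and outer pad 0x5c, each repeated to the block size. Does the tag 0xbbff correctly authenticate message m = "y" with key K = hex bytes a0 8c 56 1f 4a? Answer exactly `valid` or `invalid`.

Key hex bytes a0 8c 56 1f 4a is exactly B = 5 bytes: K' = a0 8c 56 1f 4a.
K' ⊕ ipad = 96 ba 60 29 7c; K' ⊕ opad = fc d0 0a 43 16.
Inner hash: sum = 150+186+96+41+124+121 = 718 → 02 ce.
Outer hash (recomputed tag): sum = 252+208+10+67+22+2+206 = 767 → 02 ff.
Recomputed tag = 02ff; claimed = bbff → mismatch.

invalid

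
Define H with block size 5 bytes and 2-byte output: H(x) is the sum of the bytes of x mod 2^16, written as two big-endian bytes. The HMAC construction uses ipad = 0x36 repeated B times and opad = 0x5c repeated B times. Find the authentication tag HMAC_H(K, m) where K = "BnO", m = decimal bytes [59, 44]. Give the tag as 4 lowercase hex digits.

Key "BnO" = 42 6e 4f is 3 bytes ≤ B = 5; zero-pad to 5 bytes: K' = 42 6e 4f 00 00.
K' ⊕ ipad = 74 58 79 36 36.  K' ⊕ opad = 1e 32 13 5c 5c.
Inner input = (K'⊕ipad) ∥ m = 74 58 79 36 36 ∥ 3b 2c.
Inner hash: sum = 116+88+121+54+54+59+44 = 536 → 02 18.
Outer input = (K'⊕opad) ∥ inner = 1e 32 13 5c 5c ∥ 02 18.
Outer hash (tag): sum = 30+50+19+92+92+2+24 = 309 → 01 35.

0135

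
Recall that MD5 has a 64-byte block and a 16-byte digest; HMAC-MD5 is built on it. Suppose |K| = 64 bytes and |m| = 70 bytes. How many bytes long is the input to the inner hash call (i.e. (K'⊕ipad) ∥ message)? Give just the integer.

Key is 64 ≤ 64 bytes, zero-padded: |K'| = 64.
Inner input = (K'⊕ipad) ∥ m → 64 + 70 = 134 bytes.

134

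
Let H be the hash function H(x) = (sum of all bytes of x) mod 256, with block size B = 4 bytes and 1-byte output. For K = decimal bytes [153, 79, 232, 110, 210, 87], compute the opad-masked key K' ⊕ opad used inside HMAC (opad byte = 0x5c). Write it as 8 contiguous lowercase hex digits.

Key decimal bytes [153, 79, 232, 110, 210, 87] = 99 4f e8 6e d2 57 is 6 bytes > B = 4, so hash it first: H(key) = 67, then zero-pad to 4 bytes: K' = 67 00 00 00.
XOR each byte with 0x5c: 67⊕5c=3b, 00⊕5c=5c, 00⊕5c=5c, 00⊕5c=5c.

3b5c5c5c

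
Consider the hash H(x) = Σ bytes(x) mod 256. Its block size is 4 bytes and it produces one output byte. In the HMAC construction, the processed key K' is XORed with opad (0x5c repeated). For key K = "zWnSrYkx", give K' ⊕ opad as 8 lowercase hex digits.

Key "zWnSrYkx" = 7a 57 6e 53 72 59 6b 78 is 8 bytes > B = 4, so hash it first: H(key) = 40, then zero-pad to 4 bytes: K' = 40 00 00 00.
XOR each byte with 0x5c: 40⊕5c=1c, 00⊕5c=5c, 00⊕5c=5c, 00⊕5c=5c.

1c5c5c5c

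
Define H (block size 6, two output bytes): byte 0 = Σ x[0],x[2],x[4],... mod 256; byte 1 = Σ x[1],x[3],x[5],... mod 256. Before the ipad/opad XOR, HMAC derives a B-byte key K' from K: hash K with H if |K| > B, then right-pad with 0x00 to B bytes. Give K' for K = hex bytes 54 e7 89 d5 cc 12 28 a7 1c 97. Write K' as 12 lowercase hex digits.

|K| = 10 > B = 6, so first hash the key.
H(K): even-index sum = 493 mod 256 = 237; odd-index sum = 780 mod 256 = 12 → ed 0c.
Zero-pad H(K) = ed 0c to 6 bytes: K' = ed 0c 00 00 00 00.

ed0c00000000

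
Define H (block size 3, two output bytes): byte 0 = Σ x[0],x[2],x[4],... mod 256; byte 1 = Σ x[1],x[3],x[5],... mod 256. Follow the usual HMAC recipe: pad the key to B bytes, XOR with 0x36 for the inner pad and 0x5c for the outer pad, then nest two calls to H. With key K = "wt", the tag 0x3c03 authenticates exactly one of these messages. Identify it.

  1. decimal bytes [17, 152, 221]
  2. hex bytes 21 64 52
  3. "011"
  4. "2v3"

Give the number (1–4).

2

Key "wt" = 77 74 is 2 bytes ≤ B = 3; zero-pad to 3 bytes: K' = 77 74 00.
K' ⊕ ipad = 41 42 36; K' ⊕ opad = 2b 28 5c.
m1: inner = H(41 42 36 11 98 dd) = 0f 30; tag = H(2b 28 5c 0f 30) = b737
m2: inner = H(41 42 36 21 64 52) = db b5; tag = H(2b 28 5c db b5) = 3c03 ← matches
m3: inner = H(41 42 36 30 31 31) = a8 a3; tag = H(2b 28 5c a8 a3) = 2ad0
m4: inner = H(41 42 36 32 76 33) = ed a7; tag = H(2b 28 5c ed a7) = 2e15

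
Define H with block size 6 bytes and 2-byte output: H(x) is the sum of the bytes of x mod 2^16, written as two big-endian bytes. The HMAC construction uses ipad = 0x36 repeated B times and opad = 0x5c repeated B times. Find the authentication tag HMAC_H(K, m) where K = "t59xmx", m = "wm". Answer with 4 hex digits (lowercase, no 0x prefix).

01a0

Key "t59xmx" = 74 35 39 78 6d 78 is exactly B = 6 bytes: K' = 74 35 39 78 6d 78.
K' ⊕ ipad = 42 03 0f 4e 5b 4e.  K' ⊕ opad = 28 69 65 24 31 24.
Inner input = (K'⊕ipad) ∥ m = 42 03 0f 4e 5b 4e ∥ 77 6d.
Inner hash: sum = 66+3+15+78+91+78+119+109 = 559 → 02 2f.
Outer input = (K'⊕opad) ∥ inner = 28 69 65 24 31 24 ∥ 02 2f.
Outer hash (tag): sum = 40+105+101+36+49+36+2+47 = 416 → 01 a0.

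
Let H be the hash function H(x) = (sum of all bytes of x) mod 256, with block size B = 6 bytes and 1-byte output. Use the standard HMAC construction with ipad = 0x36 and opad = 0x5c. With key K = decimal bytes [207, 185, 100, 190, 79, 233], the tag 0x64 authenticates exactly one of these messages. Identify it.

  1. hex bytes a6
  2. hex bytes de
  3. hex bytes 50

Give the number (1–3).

Key decimal bytes [207, 185, 100, 190, 79, 233] = cf b9 64 be 4f e9 is exactly B = 6 bytes: K' = cf b9 64 be 4f e9.
K' ⊕ ipad = f9 8f 52 88 79 df; K' ⊕ opad = 93 e5 38 e2 13 b5.
m1: inner = H(f9 8f 52 88 79 df a6) = 60; tag = H(93 e5 38 e2 13 b5 60) = ba
m2: inner = H(f9 8f 52 88 79 df de) = 98; tag = H(93 e5 38 e2 13 b5 98) = f2
m3: inner = H(f9 8f 52 88 79 df 50) = 0a; tag = H(93 e5 38 e2 13 b5 0a) = 64 ← matches

3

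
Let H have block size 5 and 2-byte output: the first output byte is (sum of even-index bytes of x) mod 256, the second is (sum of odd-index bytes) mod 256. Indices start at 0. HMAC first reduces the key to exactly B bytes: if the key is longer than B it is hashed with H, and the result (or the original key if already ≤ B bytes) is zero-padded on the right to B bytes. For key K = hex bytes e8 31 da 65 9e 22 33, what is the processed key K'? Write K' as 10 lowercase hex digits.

93b8000000

|K| = 7 > B = 5, so first hash the key.
H(K): even-index sum = 659 mod 256 = 147; odd-index sum = 184 mod 256 = 184 → 93 b8.
Zero-pad H(K) = 93 b8 to 5 bytes: K' = 93 b8 00 00 00.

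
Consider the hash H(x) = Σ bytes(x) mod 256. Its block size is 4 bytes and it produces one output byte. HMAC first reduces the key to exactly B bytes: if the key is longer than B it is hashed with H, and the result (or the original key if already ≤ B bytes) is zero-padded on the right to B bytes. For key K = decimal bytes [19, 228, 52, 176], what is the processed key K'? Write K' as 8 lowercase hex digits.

13e434b0

Key decimal bytes [19, 228, 52, 176] = 13 e4 34 b0 is exactly B = 4 bytes: K' = 13 e4 34 b0.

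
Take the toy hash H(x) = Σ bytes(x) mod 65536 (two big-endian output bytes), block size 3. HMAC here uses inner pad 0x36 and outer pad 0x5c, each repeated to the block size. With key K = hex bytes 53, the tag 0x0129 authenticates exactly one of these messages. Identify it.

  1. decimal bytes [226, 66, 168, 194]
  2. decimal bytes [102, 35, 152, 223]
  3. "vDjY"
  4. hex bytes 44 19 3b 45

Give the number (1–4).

Key hex bytes 53 is 1 byte ≤ B = 3; zero-pad to 3 bytes: K' = 53 00 00.
K' ⊕ ipad = 65 36 36; K' ⊕ opad = 0f 5c 5c.
m1: inner = H(65 36 36 e2 42 a8 c2) = 03 5f; tag = H(0f 5c 5c 03 5f) = 0129 ← matches
m2: inner = H(65 36 36 66 23 98 df) = 02 d1; tag = H(0f 5c 5c 02 d1) = 019a
m3: inner = H(65 36 36 76 44 6a 59) = 02 4e; tag = H(0f 5c 5c 02 4e) = 0117
m4: inner = H(65 36 36 44 19 3b 45) = 01 ae; tag = H(0f 5c 5c 01 ae) = 0176

1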